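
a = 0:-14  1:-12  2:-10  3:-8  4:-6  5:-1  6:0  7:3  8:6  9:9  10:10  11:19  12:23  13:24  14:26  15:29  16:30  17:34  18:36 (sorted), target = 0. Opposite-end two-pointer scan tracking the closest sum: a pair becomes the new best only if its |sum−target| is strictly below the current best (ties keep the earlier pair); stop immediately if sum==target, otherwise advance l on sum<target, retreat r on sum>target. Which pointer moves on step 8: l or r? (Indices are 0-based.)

[0,18] -14+36=22 d=22 * → r--
[0,17] -14+34=20 d=20 * → r--
[0,16] -14+30=16 d=16 * → r--
[0,15] -14+29=15 d=15 * → r--
[0,14] -14+26=12 d=12 * → r--
[0,13] -14+24=10 d=10 * → r--
[0,12] -14+23=9 d=9 * → r--
[0,11] -14+19=5 d=5 * → r--

r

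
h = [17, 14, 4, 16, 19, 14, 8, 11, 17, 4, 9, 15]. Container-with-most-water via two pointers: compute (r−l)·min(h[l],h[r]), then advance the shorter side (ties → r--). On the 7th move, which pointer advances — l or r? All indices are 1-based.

r

[1,12] min(17,15)*11=165 best=165 * → r--
[1,11] min(17,9)*10=90 best=165 → r--
[1,10] min(17,4)*9=36 best=165 → r--
[1,9] min(17,17)*8=136 best=165 → r--
[1,8] min(17,11)*7=77 best=165 → r--
[1,7] min(17,8)*6=48 best=165 → r--
[1,6] min(17,14)*5=70 best=165 → r--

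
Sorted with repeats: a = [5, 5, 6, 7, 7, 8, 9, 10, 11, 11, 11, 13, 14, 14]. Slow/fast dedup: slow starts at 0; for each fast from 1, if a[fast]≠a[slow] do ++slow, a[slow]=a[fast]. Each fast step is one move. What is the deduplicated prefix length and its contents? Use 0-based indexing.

slow=0 fast=1: a[fast]=5=a[slow] dup, fast++
slow=0 fast=2: a[fast]=6≠a[slow]=5 write a[1]=6, slow++,fast++
slow=1 fast=3: a[fast]=7≠a[slow]=6 write a[2]=7, slow++,fast++
slow=2 fast=4: a[fast]=7=a[slow] dup, fast++
slow=2 fast=5: a[fast]=8≠a[slow]=7 write a[3]=8, slow++,fast++
slow=3 fast=6: a[fast]=9≠a[slow]=8 write a[4]=9, slow++,fast++
slow=4 fast=7: a[fast]=10≠a[slow]=9 write a[5]=10, slow++,fast++
slow=5 fast=8: a[fast]=11≠a[slow]=10 write a[6]=11, slow++,fast++
slow=6 fast=9: a[fast]=11=a[slow] dup, fast++
slow=6 fast=10: a[fast]=11=a[slow] dup, fast++
slow=6 fast=11: a[fast]=13≠a[slow]=11 write a[7]=13, slow++,fast++
slow=7 fast=12: a[fast]=14≠a[slow]=13 write a[8]=14, slow++,fast++
slow=8 fast=13: a[fast]=14=a[slow] dup, fast++

length 9; prefix = [5, 6, 7, 8, 9, 10, 11, 13, 14]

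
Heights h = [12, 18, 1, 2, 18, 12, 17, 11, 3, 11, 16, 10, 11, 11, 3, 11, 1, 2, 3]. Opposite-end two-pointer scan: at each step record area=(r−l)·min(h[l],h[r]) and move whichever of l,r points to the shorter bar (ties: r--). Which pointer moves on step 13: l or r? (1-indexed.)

r

[1,19] min(12,3)*18=54 best=54 * → r--
[1,18] min(12,2)*17=34 best=54 → r--
[1,17] min(12,1)*16=16 best=54 → r--
[1,16] min(12,11)*15=165 best=165 * → r--
[1,15] min(12,3)*14=42 best=165 → r--
[1,14] min(12,11)*13=143 best=165 → r--
[1,13] min(12,11)*12=132 best=165 → r--
[1,12] min(12,10)*11=110 best=165 → r--
[1,11] min(12,16)*10=120 best=165 → l++
[2,11] min(18,16)*9=144 best=165 → r--
[2,10] min(18,11)*8=88 best=165 → r--
[2,9] min(18,3)*7=21 best=165 → r--
[2,8] min(18,11)*6=66 best=165 → r--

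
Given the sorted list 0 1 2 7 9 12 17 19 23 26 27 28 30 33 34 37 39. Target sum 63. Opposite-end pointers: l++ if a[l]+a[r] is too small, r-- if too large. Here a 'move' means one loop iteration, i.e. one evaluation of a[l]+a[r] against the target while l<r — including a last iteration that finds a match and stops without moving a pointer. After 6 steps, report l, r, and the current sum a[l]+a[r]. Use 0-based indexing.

l=0 r=16: 0+39=39 <63, l++
l=1 r=16: 1+39=40 <63, l++
l=2 r=16: 2+39=41 <63, l++
l=3 r=16: 7+39=46 <63, l++
l=4 r=16: 9+39=48 <63, l++
l=5 r=16: 12+39=51 <63, l++

l=6, r=16, sum=56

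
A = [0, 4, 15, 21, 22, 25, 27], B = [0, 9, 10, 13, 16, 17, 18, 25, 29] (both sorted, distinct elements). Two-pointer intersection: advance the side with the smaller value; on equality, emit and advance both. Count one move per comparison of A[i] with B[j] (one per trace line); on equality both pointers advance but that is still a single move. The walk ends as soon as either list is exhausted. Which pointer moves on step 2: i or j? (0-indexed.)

i=0 j=0: 0==0 emit, i++,j++
i=1 j=1: 4<9, i++

i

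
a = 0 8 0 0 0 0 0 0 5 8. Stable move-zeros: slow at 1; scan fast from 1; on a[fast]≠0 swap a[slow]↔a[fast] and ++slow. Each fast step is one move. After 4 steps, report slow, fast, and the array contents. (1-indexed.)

slow=1 fast=1: a[fast]=0, fast++
slow=1 fast=2: a[fast]=8≠0 swap→a[1]=8, slow++,fast++
slow=2 fast=3: a[fast]=0, fast++
slow=2 fast=4: a[fast]=0, fast++

slow=2, fast=5, a=[8, 0, 0, 0, 0, 0, 0, 0, 5, 8]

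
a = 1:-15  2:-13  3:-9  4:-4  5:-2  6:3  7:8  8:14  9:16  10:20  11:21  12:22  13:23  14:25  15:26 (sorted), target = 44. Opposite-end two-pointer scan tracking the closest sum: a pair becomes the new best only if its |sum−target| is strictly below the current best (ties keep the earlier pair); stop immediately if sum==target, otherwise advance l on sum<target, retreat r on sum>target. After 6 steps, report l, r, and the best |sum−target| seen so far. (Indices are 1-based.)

l=7, r=15, best |Δ|=15

l=1 r=15: -15+26=11 d=33 *, l++
l=2 r=15: -13+26=13 d=31 *, l++
l=3 r=15: -9+26=17 d=27 *, l++
l=4 r=15: -4+26=22 d=22 *, l++
l=5 r=15: -2+26=24 d=20 *, l++
l=6 r=15: 3+26=29 d=15 *, l++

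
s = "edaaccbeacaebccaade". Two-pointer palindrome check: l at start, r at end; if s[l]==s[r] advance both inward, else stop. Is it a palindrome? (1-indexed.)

[1,19] 'e'=='e' → l++,r--
[2,18] 'd'=='d' → l++,r--
[3,17] 'a'=='a' → l++,r--
[4,16] 'a'=='a' → l++,r--
[5,15] 'c'=='c' → l++,r--
[6,14] 'c'=='c' → l++,r--
[7,13] 'b'=='b' → l++,r--
[8,12] 'e'=='e' → l++,r--
[9,11] 'a'=='a' → l++,r--

palindrome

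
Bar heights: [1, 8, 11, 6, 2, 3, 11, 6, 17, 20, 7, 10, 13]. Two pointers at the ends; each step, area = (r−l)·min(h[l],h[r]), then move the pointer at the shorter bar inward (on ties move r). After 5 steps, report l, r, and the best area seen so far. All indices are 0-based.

l=0 r=12: min(1,13)*12=12 best=12 *, l++
l=1 r=12: min(8,13)*11=88 best=88 *, l++
l=2 r=12: min(11,13)*10=110 best=110 *, l++
l=3 r=12: min(6,13)*9=54 best=110, l++
l=4 r=12: min(2,13)*8=16 best=110, l++

l=5, r=12, best area=110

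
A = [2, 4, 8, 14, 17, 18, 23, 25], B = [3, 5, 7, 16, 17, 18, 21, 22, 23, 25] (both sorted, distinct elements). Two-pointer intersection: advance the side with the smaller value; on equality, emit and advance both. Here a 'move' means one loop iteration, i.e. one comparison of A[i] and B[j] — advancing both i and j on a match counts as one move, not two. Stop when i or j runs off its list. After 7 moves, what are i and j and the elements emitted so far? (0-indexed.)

i=4, j=3, emitted=[]

[i=0,j=0] 2<3 → i++
[i=1,j=0] 4>3 → j++
[i=1,j=1] 4<5 → i++
[i=2,j=1] 8>5 → j++
[i=2,j=2] 8>7 → j++
[i=2,j=3] 8<16 → i++
[i=3,j=3] 14<16 → i++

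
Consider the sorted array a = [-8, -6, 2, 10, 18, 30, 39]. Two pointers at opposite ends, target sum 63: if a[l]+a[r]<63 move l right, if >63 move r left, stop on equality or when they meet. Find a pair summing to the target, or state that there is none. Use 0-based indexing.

no pair

l=0 r=6: -8+39=31 <63, l++
l=1 r=6: -6+39=33 <63, l++
l=2 r=6: 2+39=41 <63, l++
l=3 r=6: 10+39=49 <63, l++
l=4 r=6: 18+39=57 <63, l++
l=5 r=6: 30+39=69 >63, r--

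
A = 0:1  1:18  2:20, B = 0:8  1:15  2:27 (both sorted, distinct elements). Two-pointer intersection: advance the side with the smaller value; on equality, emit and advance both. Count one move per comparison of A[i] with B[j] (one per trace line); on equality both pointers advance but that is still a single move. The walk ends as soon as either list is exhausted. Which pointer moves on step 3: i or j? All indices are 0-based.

j

[i=0,j=0] 1<8 → i++
[i=1,j=0] 18>8 → j++
[i=1,j=1] 18>15 → j++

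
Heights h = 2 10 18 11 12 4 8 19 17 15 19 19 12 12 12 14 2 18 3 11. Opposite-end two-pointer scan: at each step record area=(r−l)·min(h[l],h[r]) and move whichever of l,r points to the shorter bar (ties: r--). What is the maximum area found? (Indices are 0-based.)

max area = 270

[0,19] min(2,11)*19=38 best=38 * → l++
[1,19] min(10,11)*18=180 best=180 * → l++
[2,19] min(18,11)*17=187 best=187 * → r--
[2,18] min(18,3)*16=48 best=187 → r--
[2,17] min(18,18)*15=270 best=270 * → r--
[2,16] min(18,2)*14=28 best=270 → r--
[2,15] min(18,14)*13=182 best=270 → r--
[2,14] min(18,12)*12=144 best=270 → r--
[2,13] min(18,12)*11=132 best=270 → r--
[2,12] min(18,12)*10=120 best=270 → r--
[2,11] min(18,19)*9=162 best=270 → l++
[3,11] min(11,19)*8=88 best=270 → l++
[4,11] min(12,19)*7=84 best=270 → l++
[5,11] min(4,19)*6=24 best=270 → l++
[6,11] min(8,19)*5=40 best=270 → l++
[7,11] min(19,19)*4=76 best=270 → r--
[7,10] min(19,19)*3=57 best=270 → r--
[7,9] min(19,15)*2=30 best=270 → r--
[7,8] min(19,17)*1=17 best=270 → r--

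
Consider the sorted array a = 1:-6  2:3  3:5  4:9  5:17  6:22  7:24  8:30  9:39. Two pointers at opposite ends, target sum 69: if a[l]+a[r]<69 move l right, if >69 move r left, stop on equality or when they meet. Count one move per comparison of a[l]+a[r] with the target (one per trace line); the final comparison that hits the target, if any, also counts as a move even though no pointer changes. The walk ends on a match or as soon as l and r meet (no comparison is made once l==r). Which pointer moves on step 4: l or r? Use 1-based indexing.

[1,9] -6+39=33 <69 → l++
[2,9] 3+39=42 <69 → l++
[3,9] 5+39=44 <69 → l++
[4,9] 9+39=48 <69 → l++

l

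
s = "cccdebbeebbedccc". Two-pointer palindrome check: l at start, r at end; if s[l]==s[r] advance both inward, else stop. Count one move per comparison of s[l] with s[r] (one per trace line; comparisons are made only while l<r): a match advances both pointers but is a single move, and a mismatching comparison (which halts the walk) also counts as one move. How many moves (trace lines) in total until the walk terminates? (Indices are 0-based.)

l=0 r=15: 'c'=='c', l++,r--
l=1 r=14: 'c'=='c', l++,r--
l=2 r=13: 'c'=='c', l++,r--
l=3 r=12: 'd'=='d', l++,r--
l=4 r=11: 'e'=='e', l++,r--
l=5 r=10: 'b'=='b', l++,r--
l=6 r=9: 'b'=='b', l++,r--
l=7 r=8: 'e'=='e', l++,r--

8 moves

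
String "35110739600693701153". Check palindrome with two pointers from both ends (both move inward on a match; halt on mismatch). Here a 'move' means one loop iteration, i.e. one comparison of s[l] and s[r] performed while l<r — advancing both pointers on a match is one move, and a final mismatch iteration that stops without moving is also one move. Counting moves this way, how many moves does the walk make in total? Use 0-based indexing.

10 moves

l=0 r=19: '3'=='3', l++,r--
l=1 r=18: '5'=='5', l++,r--
l=2 r=17: '1'=='1', l++,r--
l=3 r=16: '1'=='1', l++,r--
l=4 r=15: '0'=='0', l++,r--
l=5 r=14: '7'=='7', l++,r--
l=6 r=13: '3'=='3', l++,r--
l=7 r=12: '9'=='9', l++,r--
l=8 r=11: '6'=='6', l++,r--
l=9 r=10: '0'=='0', l++,r--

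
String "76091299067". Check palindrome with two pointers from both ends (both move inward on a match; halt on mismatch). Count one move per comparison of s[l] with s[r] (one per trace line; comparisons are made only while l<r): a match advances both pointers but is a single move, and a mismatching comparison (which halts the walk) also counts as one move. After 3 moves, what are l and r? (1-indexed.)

l=4, r=8

l=1 r=11: '7'=='7', l++,r--
l=2 r=10: '6'=='6', l++,r--
l=3 r=9: '0'=='0', l++,r--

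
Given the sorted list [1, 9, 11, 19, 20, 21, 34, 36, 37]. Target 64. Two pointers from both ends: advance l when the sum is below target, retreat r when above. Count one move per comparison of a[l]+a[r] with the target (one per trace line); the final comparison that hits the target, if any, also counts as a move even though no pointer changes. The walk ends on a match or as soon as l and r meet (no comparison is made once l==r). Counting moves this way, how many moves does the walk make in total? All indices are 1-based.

[1,9] 1+37=38 <64 → l++
[2,9] 9+37=46 <64 → l++
[3,9] 11+37=48 <64 → l++
[4,9] 19+37=56 <64 → l++
[5,9] 20+37=57 <64 → l++
[6,9] 21+37=58 <64 → l++
[7,9] 34+37=71 >64 → r--
[7,8] 34+36=70 >64 → r--

8 moves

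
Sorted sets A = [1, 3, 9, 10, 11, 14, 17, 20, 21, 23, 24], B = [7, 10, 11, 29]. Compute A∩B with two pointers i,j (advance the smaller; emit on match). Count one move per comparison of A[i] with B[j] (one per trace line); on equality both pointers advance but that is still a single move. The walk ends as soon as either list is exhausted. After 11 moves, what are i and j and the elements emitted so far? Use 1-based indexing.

i=11, j=4, emitted=[10, 11]

[i=1,j=1] 1<7 → i++
[i=2,j=1] 3<7 → i++
[i=3,j=1] 9>7 → j++
[i=3,j=2] 9<10 → i++
[i=4,j=2] 10==10 emit → i++,j++
[i=5,j=3] 11==11 emit → i++,j++
[i=6,j=4] 14<29 → i++
[i=7,j=4] 17<29 → i++
[i=8,j=4] 20<29 → i++
[i=9,j=4] 21<29 → i++
[i=10,j=4] 23<29 → i++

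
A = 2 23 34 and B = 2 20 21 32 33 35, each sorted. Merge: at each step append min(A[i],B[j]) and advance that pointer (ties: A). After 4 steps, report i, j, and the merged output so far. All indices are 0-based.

i=0 j=0: A[i]=2<=B[j]=2 take 2, i++
i=1 j=0: A[i]=23>B[j]=2 take 2, j++
i=1 j=1: A[i]=23>B[j]=20 take 20, j++
i=1 j=2: A[i]=23>B[j]=21 take 21, j++

i=1, j=3, merged so far=[2, 2, 20, 21]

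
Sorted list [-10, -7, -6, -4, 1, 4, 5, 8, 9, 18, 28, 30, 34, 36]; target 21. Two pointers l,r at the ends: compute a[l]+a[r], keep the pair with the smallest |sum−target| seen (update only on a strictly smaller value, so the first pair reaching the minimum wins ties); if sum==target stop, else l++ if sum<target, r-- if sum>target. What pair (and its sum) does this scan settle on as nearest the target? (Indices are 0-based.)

[0,13] -10+36=26 d=5 * → r--
[0,12] -10+34=24 d=3 * → r--
[0,11] -10+30=20 d=1 * → l++
[1,11] -7+30=23 d=2 → r--
[1,10] -7+28=21 d=0 * → stop

pair (-7, 28) with sum 21 (|Δ|=0)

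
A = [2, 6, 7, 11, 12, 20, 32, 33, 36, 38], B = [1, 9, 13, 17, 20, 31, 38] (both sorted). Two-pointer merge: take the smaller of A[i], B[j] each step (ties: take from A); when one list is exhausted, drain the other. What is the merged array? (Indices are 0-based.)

[i=0,j=0] A[i]=2>B[j]=1 take 1 → j++
[i=0,j=1] A[i]=2<=B[j]=9 take 2 → i++
[i=1,j=1] A[i]=6<=B[j]=9 take 6 → i++
[i=2,j=1] A[i]=7<=B[j]=9 take 7 → i++
[i=3,j=1] A[i]=11>B[j]=9 take 9 → j++
[i=3,j=2] A[i]=11<=B[j]=13 take 11 → i++
[i=4,j=2] A[i]=12<=B[j]=13 take 12 → i++
[i=5,j=2] A[i]=20>B[j]=13 take 13 → j++
[i=5,j=3] A[i]=20>B[j]=17 take 17 → j++
[i=5,j=4] A[i]=20<=B[j]=20 take 20 → i++
[i=6,j=4] A[i]=32>B[j]=20 take 20 → j++
[i=6,j=5] A[i]=32>B[j]=31 take 31 → j++
[i=6,j=6] A[i]=32<=B[j]=38 take 32 → i++
[i=7,j=6] A[i]=33<=B[j]=38 take 33 → i++
[i=8,j=6] A[i]=36<=B[j]=38 take 36 → i++
[i=9,j=6] A[i]=38<=B[j]=38 take 38 → i++
[i=10,j=6] A done, take B[j]=38 → j++

[1, 2, 6, 7, 9, 11, 12, 13, 17, 20, 20, 31, 32, 33, 36, 38, 38]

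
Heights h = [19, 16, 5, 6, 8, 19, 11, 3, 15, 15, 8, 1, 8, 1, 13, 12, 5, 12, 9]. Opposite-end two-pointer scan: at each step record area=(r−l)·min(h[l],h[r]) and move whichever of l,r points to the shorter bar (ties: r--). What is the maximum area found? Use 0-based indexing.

l=0 r=18: min(19,9)*18=162 best=162 *, r--
l=0 r=17: min(19,12)*17=204 best=204 *, r--
l=0 r=16: min(19,5)*16=80 best=204, r--
l=0 r=15: min(19,12)*15=180 best=204, r--
l=0 r=14: min(19,13)*14=182 best=204, r--
l=0 r=13: min(19,1)*13=13 best=204, r--
l=0 r=12: min(19,8)*12=96 best=204, r--
l=0 r=11: min(19,1)*11=11 best=204, r--
l=0 r=10: min(19,8)*10=80 best=204, r--
l=0 r=9: min(19,15)*9=135 best=204, r--
l=0 r=8: min(19,15)*8=120 best=204, r--
l=0 r=7: min(19,3)*7=21 best=204, r--
l=0 r=6: min(19,11)*6=66 best=204, r--
l=0 r=5: min(19,19)*5=95 best=204, r--
l=0 r=4: min(19,8)*4=32 best=204, r--
l=0 r=3: min(19,6)*3=18 best=204, r--
l=0 r=2: min(19,5)*2=10 best=204, r--
l=0 r=1: min(19,16)*1=16 best=204, r--

max area = 204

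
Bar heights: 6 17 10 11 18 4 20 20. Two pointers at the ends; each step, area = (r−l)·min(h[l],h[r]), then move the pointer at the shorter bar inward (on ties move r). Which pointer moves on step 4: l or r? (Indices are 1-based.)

l

l=1 r=8: min(6,20)*7=42 best=42 *, l++
l=2 r=8: min(17,20)*6=102 best=102 *, l++
l=3 r=8: min(10,20)*5=50 best=102, l++
l=4 r=8: min(11,20)*4=44 best=102, l++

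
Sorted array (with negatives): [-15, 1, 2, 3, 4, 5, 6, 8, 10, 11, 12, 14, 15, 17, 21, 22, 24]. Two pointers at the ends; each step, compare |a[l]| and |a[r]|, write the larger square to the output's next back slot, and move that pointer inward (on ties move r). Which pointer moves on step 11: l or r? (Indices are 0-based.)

l=0 r=16: |-15|<=|24| out[16]=576, r--
l=0 r=15: |-15|<=|22| out[15]=484, r--
l=0 r=14: |-15|<=|21| out[14]=441, r--
l=0 r=13: |-15|<=|17| out[13]=289, r--
l=0 r=12: |-15|<=|15| out[12]=225, r--
l=0 r=11: |-15|>|14| out[11]=225, l++
l=1 r=11: |1|<=|14| out[10]=196, r--
l=1 r=10: |1|<=|12| out[9]=144, r--
l=1 r=9: |1|<=|11| out[8]=121, r--
l=1 r=8: |1|<=|10| out[7]=100, r--
l=1 r=7: |1|<=|8| out[6]=64, r--

r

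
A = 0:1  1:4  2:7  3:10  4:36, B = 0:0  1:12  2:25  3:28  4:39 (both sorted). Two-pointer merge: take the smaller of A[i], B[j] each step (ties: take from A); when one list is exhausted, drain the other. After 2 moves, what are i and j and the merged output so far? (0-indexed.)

[i=0,j=0] A[i]=1>B[j]=0 take 0 → j++
[i=0,j=1] A[i]=1<=B[j]=12 take 1 → i++

i=1, j=1, merged so far=[0, 1]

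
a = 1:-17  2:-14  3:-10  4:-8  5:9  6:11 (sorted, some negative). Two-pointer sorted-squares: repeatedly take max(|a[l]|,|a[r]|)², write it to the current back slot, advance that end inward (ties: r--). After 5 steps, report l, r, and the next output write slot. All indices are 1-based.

l=1 r=6: |-17|>|11| out[6]=289, l++
l=2 r=6: |-14|>|11| out[5]=196, l++
l=3 r=6: |-10|<=|11| out[4]=121, r--
l=3 r=5: |-10|>|9| out[3]=100, l++
l=4 r=5: |-8|<=|9| out[2]=81, r--

l=4, r=4, next write slot=1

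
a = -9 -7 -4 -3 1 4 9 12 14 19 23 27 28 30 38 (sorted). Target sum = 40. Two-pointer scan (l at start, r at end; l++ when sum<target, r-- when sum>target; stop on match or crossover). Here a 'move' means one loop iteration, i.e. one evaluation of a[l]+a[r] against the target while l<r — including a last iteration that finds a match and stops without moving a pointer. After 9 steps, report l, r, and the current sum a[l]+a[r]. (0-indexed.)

l=7, r=12, sum=40

l=0 r=14: -9+38=29 <40, l++
l=1 r=14: -7+38=31 <40, l++
l=2 r=14: -4+38=34 <40, l++
l=3 r=14: -3+38=35 <40, l++
l=4 r=14: 1+38=39 <40, l++
l=5 r=14: 4+38=42 >40, r--
l=5 r=13: 4+30=34 <40, l++
l=6 r=13: 9+30=39 <40, l++
l=7 r=13: 12+30=42 >40, r--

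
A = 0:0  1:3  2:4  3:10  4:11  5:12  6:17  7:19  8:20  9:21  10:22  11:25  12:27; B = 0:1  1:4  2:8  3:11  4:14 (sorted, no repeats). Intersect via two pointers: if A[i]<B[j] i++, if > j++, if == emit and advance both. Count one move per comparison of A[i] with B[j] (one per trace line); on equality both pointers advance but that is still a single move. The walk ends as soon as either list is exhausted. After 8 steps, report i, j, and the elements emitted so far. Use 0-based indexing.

i=6, j=4, emitted=[4, 11]

i=0 j=0: 0<1, i++
i=1 j=0: 3>1, j++
i=1 j=1: 3<4, i++
i=2 j=1: 4==4 emit, i++,j++
i=3 j=2: 10>8, j++
i=3 j=3: 10<11, i++
i=4 j=3: 11==11 emit, i++,j++
i=5 j=4: 12<14, i++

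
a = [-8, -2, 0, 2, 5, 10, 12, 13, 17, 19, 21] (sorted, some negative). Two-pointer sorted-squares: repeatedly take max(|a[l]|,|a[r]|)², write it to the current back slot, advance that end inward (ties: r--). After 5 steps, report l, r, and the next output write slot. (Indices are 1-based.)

[1,11] |-8|<=|21| out[11]=441 → r--
[1,10] |-8|<=|19| out[10]=361 → r--
[1,9] |-8|<=|17| out[9]=289 → r--
[1,8] |-8|<=|13| out[8]=169 → r--
[1,7] |-8|<=|12| out[7]=144 → r--

l=1, r=6, next write slot=6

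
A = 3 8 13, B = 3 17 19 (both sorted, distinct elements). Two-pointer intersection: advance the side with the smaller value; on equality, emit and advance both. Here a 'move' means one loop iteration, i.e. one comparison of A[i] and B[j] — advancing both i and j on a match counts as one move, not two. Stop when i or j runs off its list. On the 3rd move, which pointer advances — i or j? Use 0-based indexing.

i=0 j=0: 3==3 emit, i++,j++
i=1 j=1: 8<17, i++
i=2 j=1: 13<17, i++

i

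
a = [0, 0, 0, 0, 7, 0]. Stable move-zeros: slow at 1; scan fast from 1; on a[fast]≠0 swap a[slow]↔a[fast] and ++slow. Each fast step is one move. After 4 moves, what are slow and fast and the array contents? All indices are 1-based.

slow=1, fast=5, a=[0, 0, 0, 0, 7, 0]

(s=1,f=1) a[fast]=0 → fast++
(s=1,f=2) a[fast]=0 → fast++
(s=1,f=3) a[fast]=0 → fast++
(s=1,f=4) a[fast]=0 → fast++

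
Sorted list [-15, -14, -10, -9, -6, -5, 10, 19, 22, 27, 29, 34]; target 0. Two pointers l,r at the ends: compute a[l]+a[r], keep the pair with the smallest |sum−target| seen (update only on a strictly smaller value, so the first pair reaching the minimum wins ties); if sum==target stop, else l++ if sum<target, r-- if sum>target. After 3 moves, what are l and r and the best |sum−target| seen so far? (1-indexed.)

l=1, r=9, best |Δ|=12

[1,12] -15+34=19 d=19 * → r--
[1,11] -15+29=14 d=14 * → r--
[1,10] -15+27=12 d=12 * → r--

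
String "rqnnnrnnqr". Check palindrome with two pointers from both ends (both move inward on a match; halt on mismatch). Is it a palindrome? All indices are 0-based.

[0,9] 'r'=='r' → l++,r--
[1,8] 'q'=='q' → l++,r--
[2,7] 'n'=='n' → l++,r--
[3,6] 'n'=='n' → l++,r--
[4,5] 'n'!='r' → stop

not a palindrome (mismatch at 4,5)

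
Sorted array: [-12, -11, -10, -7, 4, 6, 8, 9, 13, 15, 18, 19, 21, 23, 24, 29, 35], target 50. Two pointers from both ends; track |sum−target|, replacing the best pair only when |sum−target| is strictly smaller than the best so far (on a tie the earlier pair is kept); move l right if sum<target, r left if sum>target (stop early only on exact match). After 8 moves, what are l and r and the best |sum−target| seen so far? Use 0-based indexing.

[0,16] -12+35=23 d=27 * → l++
[1,16] -11+35=24 d=26 * → l++
[2,16] -10+35=25 d=25 * → l++
[3,16] -7+35=28 d=22 * → l++
[4,16] 4+35=39 d=11 * → l++
[5,16] 6+35=41 d=9 * → l++
[6,16] 8+35=43 d=7 * → l++
[7,16] 9+35=44 d=6 * → l++

l=8, r=16, best |Δ|=6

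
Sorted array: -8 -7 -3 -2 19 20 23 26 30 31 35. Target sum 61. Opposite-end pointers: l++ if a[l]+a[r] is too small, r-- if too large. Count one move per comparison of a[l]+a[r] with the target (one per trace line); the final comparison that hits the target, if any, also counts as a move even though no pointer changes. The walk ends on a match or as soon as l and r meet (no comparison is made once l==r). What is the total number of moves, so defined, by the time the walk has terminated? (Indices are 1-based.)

8 moves

l=1 r=11: -8+35=27 <61, l++
l=2 r=11: -7+35=28 <61, l++
l=3 r=11: -3+35=32 <61, l++
l=4 r=11: -2+35=33 <61, l++
l=5 r=11: 19+35=54 <61, l++
l=6 r=11: 20+35=55 <61, l++
l=7 r=11: 23+35=58 <61, l++
l=8 r=11: 26+35=61, found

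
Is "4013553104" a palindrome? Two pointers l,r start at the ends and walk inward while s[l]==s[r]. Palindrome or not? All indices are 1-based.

l=1 r=10: '4'=='4', l++,r--
l=2 r=9: '0'=='0', l++,r--
l=3 r=8: '1'=='1', l++,r--
l=4 r=7: '3'=='3', l++,r--
l=5 r=6: '5'=='5', l++,r--

palindrome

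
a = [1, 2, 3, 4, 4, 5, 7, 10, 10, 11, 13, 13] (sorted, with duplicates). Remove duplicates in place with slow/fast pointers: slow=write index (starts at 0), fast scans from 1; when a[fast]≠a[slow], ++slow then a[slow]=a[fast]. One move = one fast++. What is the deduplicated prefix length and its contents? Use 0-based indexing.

slow=0 fast=1: a[fast]=2≠a[slow]=1 write a[1]=2, slow++,fast++
slow=1 fast=2: a[fast]=3≠a[slow]=2 write a[2]=3, slow++,fast++
slow=2 fast=3: a[fast]=4≠a[slow]=3 write a[3]=4, slow++,fast++
slow=3 fast=4: a[fast]=4=a[slow] dup, fast++
slow=3 fast=5: a[fast]=5≠a[slow]=4 write a[4]=5, slow++,fast++
slow=4 fast=6: a[fast]=7≠a[slow]=5 write a[5]=7, slow++,fast++
slow=5 fast=7: a[fast]=10≠a[slow]=7 write a[6]=10, slow++,fast++
slow=6 fast=8: a[fast]=10=a[slow] dup, fast++
slow=6 fast=9: a[fast]=11≠a[slow]=10 write a[7]=11, slow++,fast++
slow=7 fast=10: a[fast]=13≠a[slow]=11 write a[8]=13, slow++,fast++
slow=8 fast=11: a[fast]=13=a[slow] dup, fast++

length 9; prefix = [1, 2, 3, 4, 5, 7, 10, 11, 13]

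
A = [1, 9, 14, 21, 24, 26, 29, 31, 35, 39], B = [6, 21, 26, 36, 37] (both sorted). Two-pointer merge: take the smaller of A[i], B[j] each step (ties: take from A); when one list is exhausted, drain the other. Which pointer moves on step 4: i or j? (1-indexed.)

[i=1,j=1] A[i]=1<=B[j]=6 take 1 → i++
[i=2,j=1] A[i]=9>B[j]=6 take 6 → j++
[i=2,j=2] A[i]=9<=B[j]=21 take 9 → i++
[i=3,j=2] A[i]=14<=B[j]=21 take 14 → i++

i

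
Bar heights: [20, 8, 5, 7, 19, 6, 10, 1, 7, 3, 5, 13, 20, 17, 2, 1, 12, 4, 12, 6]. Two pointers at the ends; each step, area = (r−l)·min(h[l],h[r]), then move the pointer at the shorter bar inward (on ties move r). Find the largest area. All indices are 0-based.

max area = 240

l=0 r=19: min(20,6)*19=114 best=114 *, r--
l=0 r=18: min(20,12)*18=216 best=216 *, r--
l=0 r=17: min(20,4)*17=68 best=216, r--
l=0 r=16: min(20,12)*16=192 best=216, r--
l=0 r=15: min(20,1)*15=15 best=216, r--
l=0 r=14: min(20,2)*14=28 best=216, r--
l=0 r=13: min(20,17)*13=221 best=221 *, r--
l=0 r=12: min(20,20)*12=240 best=240 *, r--
l=0 r=11: min(20,13)*11=143 best=240, r--
l=0 r=10: min(20,5)*10=50 best=240, r--
l=0 r=9: min(20,3)*9=27 best=240, r--
l=0 r=8: min(20,7)*8=56 best=240, r--
l=0 r=7: min(20,1)*7=7 best=240, r--
l=0 r=6: min(20,10)*6=60 best=240, r--
l=0 r=5: min(20,6)*5=30 best=240, r--
l=0 r=4: min(20,19)*4=76 best=240, r--
l=0 r=3: min(20,7)*3=21 best=240, r--
l=0 r=2: min(20,5)*2=10 best=240, r--
l=0 r=1: min(20,8)*1=8 best=240, r--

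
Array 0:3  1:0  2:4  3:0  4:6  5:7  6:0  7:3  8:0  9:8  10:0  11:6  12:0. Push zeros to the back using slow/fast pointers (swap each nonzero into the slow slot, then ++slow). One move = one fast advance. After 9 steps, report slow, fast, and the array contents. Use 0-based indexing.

(s=0,f=0) a[fast]=3≠0 swap→a[0]=3 → slow++,fast++
(s=1,f=1) a[fast]=0 → fast++
(s=1,f=2) a[fast]=4≠0 swap→a[1]=4 → slow++,fast++
(s=2,f=3) a[fast]=0 → fast++
(s=2,f=4) a[fast]=6≠0 swap→a[2]=6 → slow++,fast++
(s=3,f=5) a[fast]=7≠0 swap→a[3]=7 → slow++,fast++
(s=4,f=6) a[fast]=0 → fast++
(s=4,f=7) a[fast]=3≠0 swap→a[4]=3 → slow++,fast++
(s=5,f=8) a[fast]=0 → fast++

slow=5, fast=9, a=[3, 4, 6, 7, 3, 0, 0, 0, 0, 8, 0, 6, 0]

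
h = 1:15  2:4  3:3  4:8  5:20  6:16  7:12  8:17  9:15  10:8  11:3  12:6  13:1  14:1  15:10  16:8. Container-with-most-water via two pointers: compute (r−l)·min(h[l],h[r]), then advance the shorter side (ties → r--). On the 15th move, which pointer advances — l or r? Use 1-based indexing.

[1,16] min(15,8)*15=120 best=120 * → r--
[1,15] min(15,10)*14=140 best=140 * → r--
[1,14] min(15,1)*13=13 best=140 → r--
[1,13] min(15,1)*12=12 best=140 → r--
[1,12] min(15,6)*11=66 best=140 → r--
[1,11] min(15,3)*10=30 best=140 → r--
[1,10] min(15,8)*9=72 best=140 → r--
[1,9] min(15,15)*8=120 best=140 → r--
[1,8] min(15,17)*7=105 best=140 → l++
[2,8] min(4,17)*6=24 best=140 → l++
[3,8] min(3,17)*5=15 best=140 → l++
[4,8] min(8,17)*4=32 best=140 → l++
[5,8] min(20,17)*3=51 best=140 → r--
[5,7] min(20,12)*2=24 best=140 → r--
[5,6] min(20,16)*1=16 best=140 → r--

r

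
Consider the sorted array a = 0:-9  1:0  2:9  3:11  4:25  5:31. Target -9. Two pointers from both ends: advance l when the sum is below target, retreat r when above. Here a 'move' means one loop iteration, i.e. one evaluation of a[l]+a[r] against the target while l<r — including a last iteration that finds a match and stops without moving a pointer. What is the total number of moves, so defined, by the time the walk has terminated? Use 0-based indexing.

[0,5] -9+31=22 >-9 → r--
[0,4] -9+25=16 >-9 → r--
[0,3] -9+11=2 >-9 → r--
[0,2] -9+9=0 >-9 → r--
[0,1] -9+0=-9 → found

5 moves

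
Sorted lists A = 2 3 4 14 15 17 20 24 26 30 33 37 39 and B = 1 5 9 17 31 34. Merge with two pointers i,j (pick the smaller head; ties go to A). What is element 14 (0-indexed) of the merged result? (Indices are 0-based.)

i=0 j=0: A[i]=2>B[j]=1 take 1, j++
i=0 j=1: A[i]=2<=B[j]=5 take 2, i++
i=1 j=1: A[i]=3<=B[j]=5 take 3, i++
i=2 j=1: A[i]=4<=B[j]=5 take 4, i++
i=3 j=1: A[i]=14>B[j]=5 take 5, j++
i=3 j=2: A[i]=14>B[j]=9 take 9, j++
i=3 j=3: A[i]=14<=B[j]=17 take 14, i++
i=4 j=3: A[i]=15<=B[j]=17 take 15, i++
i=5 j=3: A[i]=17<=B[j]=17 take 17, i++
i=6 j=3: A[i]=20>B[j]=17 take 17, j++
i=6 j=4: A[i]=20<=B[j]=31 take 20, i++
i=7 j=4: A[i]=24<=B[j]=31 take 24, i++
i=8 j=4: A[i]=26<=B[j]=31 take 26, i++
i=9 j=4: A[i]=30<=B[j]=31 take 30, i++
i=10 j=4: A[i]=33>B[j]=31 take 31, j++
i=10 j=5: A[i]=33<=B[j]=34 take 33, i++
i=11 j=5: A[i]=37>B[j]=34 take 34, j++
i=11 j=6: B done, take A[i]=37, i++
i=12 j=6: B done, take A[i]=39, i++

merged[14] = 31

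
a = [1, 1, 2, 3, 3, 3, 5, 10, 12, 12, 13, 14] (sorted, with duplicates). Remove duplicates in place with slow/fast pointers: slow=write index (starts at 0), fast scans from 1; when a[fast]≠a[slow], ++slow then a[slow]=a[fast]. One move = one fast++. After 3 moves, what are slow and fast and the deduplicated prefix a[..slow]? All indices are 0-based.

slow=2, fast=4, prefix=[1, 2, 3]

(s=0,f=1) a[fast]=1=a[slow] dup → fast++
(s=0,f=2) a[fast]=2≠a[slow]=1 write a[1]=2 → slow++,fast++
(s=1,f=3) a[fast]=3≠a[slow]=2 write a[2]=3 → slow++,fast++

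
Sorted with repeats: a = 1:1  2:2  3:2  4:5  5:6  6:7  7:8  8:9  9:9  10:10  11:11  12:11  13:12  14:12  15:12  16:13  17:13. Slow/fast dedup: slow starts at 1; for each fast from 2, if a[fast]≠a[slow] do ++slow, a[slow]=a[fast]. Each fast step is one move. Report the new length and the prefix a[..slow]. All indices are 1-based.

length 11; prefix = [1, 2, 5, 6, 7, 8, 9, 10, 11, 12, 13]

(s=1,f=2) a[fast]=2≠a[slow]=1 write a[2]=2 → slow++,fast++
(s=2,f=3) a[fast]=2=a[slow] dup → fast++
(s=2,f=4) a[fast]=5≠a[slow]=2 write a[3]=5 → slow++,fast++
(s=3,f=5) a[fast]=6≠a[slow]=5 write a[4]=6 → slow++,fast++
(s=4,f=6) a[fast]=7≠a[slow]=6 write a[5]=7 → slow++,fast++
(s=5,f=7) a[fast]=8≠a[slow]=7 write a[6]=8 → slow++,fast++
(s=6,f=8) a[fast]=9≠a[slow]=8 write a[7]=9 → slow++,fast++
(s=7,f=9) a[fast]=9=a[slow] dup → fast++
(s=7,f=10) a[fast]=10≠a[slow]=9 write a[8]=10 → slow++,fast++
(s=8,f=11) a[fast]=11≠a[slow]=10 write a[9]=11 → slow++,fast++
(s=9,f=12) a[fast]=11=a[slow] dup → fast++
(s=9,f=13) a[fast]=12≠a[slow]=11 write a[10]=12 → slow++,fast++
(s=10,f=14) a[fast]=12=a[slow] dup → fast++
(s=10,f=15) a[fast]=12=a[slow] dup → fast++
(s=10,f=16) a[fast]=13≠a[slow]=12 write a[11]=13 → slow++,fast++
(s=11,f=17) a[fast]=13=a[slow] dup → fast++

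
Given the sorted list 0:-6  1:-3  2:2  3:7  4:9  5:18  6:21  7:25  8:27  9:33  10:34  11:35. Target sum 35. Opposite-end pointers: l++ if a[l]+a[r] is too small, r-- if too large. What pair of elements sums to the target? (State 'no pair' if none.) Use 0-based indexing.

[0,11] -6+35=29 <35 → l++
[1,11] -3+35=32 <35 → l++
[2,11] 2+35=37 >35 → r--
[2,10] 2+34=36 >35 → r--
[2,9] 2+33=35 → found

(2, 33)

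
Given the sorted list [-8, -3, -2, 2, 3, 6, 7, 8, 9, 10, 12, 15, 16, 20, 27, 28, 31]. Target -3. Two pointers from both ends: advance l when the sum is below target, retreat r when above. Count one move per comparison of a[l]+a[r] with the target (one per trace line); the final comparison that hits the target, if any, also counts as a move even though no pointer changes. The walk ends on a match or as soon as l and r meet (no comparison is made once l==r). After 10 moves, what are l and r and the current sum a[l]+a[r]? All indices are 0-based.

l=0 r=16: -8+31=23 >-3, r--
l=0 r=15: -8+28=20 >-3, r--
l=0 r=14: -8+27=19 >-3, r--
l=0 r=13: -8+20=12 >-3, r--
l=0 r=12: -8+16=8 >-3, r--
l=0 r=11: -8+15=7 >-3, r--
l=0 r=10: -8+12=4 >-3, r--
l=0 r=9: -8+10=2 >-3, r--
l=0 r=8: -8+9=1 >-3, r--
l=0 r=7: -8+8=0 >-3, r--

l=0, r=6, sum=-1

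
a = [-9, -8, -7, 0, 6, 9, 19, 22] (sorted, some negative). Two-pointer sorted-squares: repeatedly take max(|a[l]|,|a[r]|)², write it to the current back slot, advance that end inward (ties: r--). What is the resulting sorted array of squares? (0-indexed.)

[0, 36, 49, 64, 81, 81, 361, 484]

[0,7] |-9|<=|22| out[7]=484 → r--
[0,6] |-9|<=|19| out[6]=361 → r--
[0,5] |-9|<=|9| out[5]=81 → r--
[0,4] |-9|>|6| out[4]=81 → l++
[1,4] |-8|>|6| out[3]=64 → l++
[2,4] |-7|>|6| out[2]=49 → l++
[3,4] |0|<=|6| out[1]=36 → r--
[3,3] |0|<=|0| out[0]=0 → r--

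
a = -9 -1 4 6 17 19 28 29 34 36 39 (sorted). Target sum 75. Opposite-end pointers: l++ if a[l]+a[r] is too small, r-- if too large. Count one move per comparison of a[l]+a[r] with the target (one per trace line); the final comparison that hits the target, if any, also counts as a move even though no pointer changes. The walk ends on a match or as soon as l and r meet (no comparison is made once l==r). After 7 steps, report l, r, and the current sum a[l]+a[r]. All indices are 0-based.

[0,10] -9+39=30 <75 → l++
[1,10] -1+39=38 <75 → l++
[2,10] 4+39=43 <75 → l++
[3,10] 6+39=45 <75 → l++
[4,10] 17+39=56 <75 → l++
[5,10] 19+39=58 <75 → l++
[6,10] 28+39=67 <75 → l++

l=7, r=10, sum=68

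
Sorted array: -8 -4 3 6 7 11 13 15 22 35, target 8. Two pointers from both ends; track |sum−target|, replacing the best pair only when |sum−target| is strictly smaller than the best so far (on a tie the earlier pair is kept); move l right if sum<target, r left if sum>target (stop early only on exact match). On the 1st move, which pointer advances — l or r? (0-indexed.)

r

[0,9] -8+35=27 d=19 * → r--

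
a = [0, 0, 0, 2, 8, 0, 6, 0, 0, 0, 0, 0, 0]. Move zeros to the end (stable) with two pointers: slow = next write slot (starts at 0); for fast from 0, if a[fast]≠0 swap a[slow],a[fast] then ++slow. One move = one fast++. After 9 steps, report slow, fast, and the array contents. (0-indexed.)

(s=0,f=0) a[fast]=0 → fast++
(s=0,f=1) a[fast]=0 → fast++
(s=0,f=2) a[fast]=0 → fast++
(s=0,f=3) a[fast]=2≠0 swap→a[0]=2 → slow++,fast++
(s=1,f=4) a[fast]=8≠0 swap→a[1]=8 → slow++,fast++
(s=2,f=5) a[fast]=0 → fast++
(s=2,f=6) a[fast]=6≠0 swap→a[2]=6 → slow++,fast++
(s=3,f=7) a[fast]=0 → fast++
(s=3,f=8) a[fast]=0 → fast++

slow=3, fast=9, a=[2, 8, 6, 0, 0, 0, 0, 0, 0, 0, 0, 0, 0]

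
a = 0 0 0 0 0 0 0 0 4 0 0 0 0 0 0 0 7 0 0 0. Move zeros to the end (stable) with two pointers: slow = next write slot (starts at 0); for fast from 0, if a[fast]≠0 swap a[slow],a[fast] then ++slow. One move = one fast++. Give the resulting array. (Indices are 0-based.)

[4, 7, 0, 0, 0, 0, 0, 0, 0, 0, 0, 0, 0, 0, 0, 0, 0, 0, 0, 0]

slow=0 fast=0: a[fast]=0, fast++
slow=0 fast=1: a[fast]=0, fast++
slow=0 fast=2: a[fast]=0, fast++
slow=0 fast=3: a[fast]=0, fast++
slow=0 fast=4: a[fast]=0, fast++
slow=0 fast=5: a[fast]=0, fast++
slow=0 fast=6: a[fast]=0, fast++
slow=0 fast=7: a[fast]=0, fast++
slow=0 fast=8: a[fast]=4≠0 swap→a[0]=4, slow++,fast++
slow=1 fast=9: a[fast]=0, fast++
slow=1 fast=10: a[fast]=0, fast++
slow=1 fast=11: a[fast]=0, fast++
slow=1 fast=12: a[fast]=0, fast++
slow=1 fast=13: a[fast]=0, fast++
slow=1 fast=14: a[fast]=0, fast++
slow=1 fast=15: a[fast]=0, fast++
slow=1 fast=16: a[fast]=7≠0 swap→a[1]=7, slow++,fast++
slow=2 fast=17: a[fast]=0, fast++
slow=2 fast=18: a[fast]=0, fast++
slow=2 fast=19: a[fast]=0, fast++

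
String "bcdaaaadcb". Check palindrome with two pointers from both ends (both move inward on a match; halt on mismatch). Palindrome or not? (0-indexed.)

palindrome

l=0 r=9: 'b'=='b', l++,r--
l=1 r=8: 'c'=='c', l++,r--
l=2 r=7: 'd'=='d', l++,r--
l=3 r=6: 'a'=='a', l++,r--
l=4 r=5: 'a'=='a', l++,r--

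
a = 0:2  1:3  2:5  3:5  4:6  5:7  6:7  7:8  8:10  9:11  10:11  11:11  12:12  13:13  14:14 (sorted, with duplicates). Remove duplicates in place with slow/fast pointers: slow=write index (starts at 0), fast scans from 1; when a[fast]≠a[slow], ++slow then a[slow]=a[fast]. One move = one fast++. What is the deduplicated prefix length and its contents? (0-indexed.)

length 11; prefix = [2, 3, 5, 6, 7, 8, 10, 11, 12, 13, 14]

slow=0 fast=1: a[fast]=3≠a[slow]=2 write a[1]=3, slow++,fast++
slow=1 fast=2: a[fast]=5≠a[slow]=3 write a[2]=5, slow++,fast++
slow=2 fast=3: a[fast]=5=a[slow] dup, fast++
slow=2 fast=4: a[fast]=6≠a[slow]=5 write a[3]=6, slow++,fast++
slow=3 fast=5: a[fast]=7≠a[slow]=6 write a[4]=7, slow++,fast++
slow=4 fast=6: a[fast]=7=a[slow] dup, fast++
slow=4 fast=7: a[fast]=8≠a[slow]=7 write a[5]=8, slow++,fast++
slow=5 fast=8: a[fast]=10≠a[slow]=8 write a[6]=10, slow++,fast++
slow=6 fast=9: a[fast]=11≠a[slow]=10 write a[7]=11, slow++,fast++
slow=7 fast=10: a[fast]=11=a[slow] dup, fast++
slow=7 fast=11: a[fast]=11=a[slow] dup, fast++
slow=7 fast=12: a[fast]=12≠a[slow]=11 write a[8]=12, slow++,fast++
slow=8 fast=13: a[fast]=13≠a[slow]=12 write a[9]=13, slow++,fast++
slow=9 fast=14: a[fast]=14≠a[slow]=13 write a[10]=14, slow++,fast++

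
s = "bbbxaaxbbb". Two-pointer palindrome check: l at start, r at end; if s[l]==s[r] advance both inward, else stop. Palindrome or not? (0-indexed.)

l=0 r=9: 'b'=='b', l++,r--
l=1 r=8: 'b'=='b', l++,r--
l=2 r=7: 'b'=='b', l++,r--
l=3 r=6: 'x'=='x', l++,r--
l=4 r=5: 'a'=='a', l++,r--

palindrome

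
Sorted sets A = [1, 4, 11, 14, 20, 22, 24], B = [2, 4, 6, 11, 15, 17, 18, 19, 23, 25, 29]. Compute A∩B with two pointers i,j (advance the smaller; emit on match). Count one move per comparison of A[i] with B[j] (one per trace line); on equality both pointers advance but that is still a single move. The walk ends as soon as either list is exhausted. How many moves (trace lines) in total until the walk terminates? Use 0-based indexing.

14 moves

[i=0,j=0] 1<2 → i++
[i=1,j=0] 4>2 → j++
[i=1,j=1] 4==4 emit → i++,j++
[i=2,j=2] 11>6 → j++
[i=2,j=3] 11==11 emit → i++,j++
[i=3,j=4] 14<15 → i++
[i=4,j=4] 20>15 → j++
[i=4,j=5] 20>17 → j++
[i=4,j=6] 20>18 → j++
[i=4,j=7] 20>19 → j++
[i=4,j=8] 20<23 → i++
[i=5,j=8] 22<23 → i++
[i=6,j=8] 24>23 → j++
[i=6,j=9] 24<25 → i++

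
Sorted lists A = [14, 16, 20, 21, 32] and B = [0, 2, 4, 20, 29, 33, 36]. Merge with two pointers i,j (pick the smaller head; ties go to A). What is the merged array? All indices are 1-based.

[i=1,j=1] A[i]=14>B[j]=0 take 0 → j++
[i=1,j=2] A[i]=14>B[j]=2 take 2 → j++
[i=1,j=3] A[i]=14>B[j]=4 take 4 → j++
[i=1,j=4] A[i]=14<=B[j]=20 take 14 → i++
[i=2,j=4] A[i]=16<=B[j]=20 take 16 → i++
[i=3,j=4] A[i]=20<=B[j]=20 take 20 → i++
[i=4,j=4] A[i]=21>B[j]=20 take 20 → j++
[i=4,j=5] A[i]=21<=B[j]=29 take 21 → i++
[i=5,j=5] A[i]=32>B[j]=29 take 29 → j++
[i=5,j=6] A[i]=32<=B[j]=33 take 32 → i++
[i=6,j=6] A done, take B[j]=33 → j++
[i=6,j=7] A done, take B[j]=36 → j++

[0, 2, 4, 14, 16, 20, 20, 21, 29, 32, 33, 36]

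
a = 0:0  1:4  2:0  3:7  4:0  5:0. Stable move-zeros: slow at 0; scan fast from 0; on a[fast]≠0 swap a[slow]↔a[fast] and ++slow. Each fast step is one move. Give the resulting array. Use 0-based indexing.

(s=0,f=0) a[fast]=0 → fast++
(s=0,f=1) a[fast]=4≠0 swap→a[0]=4 → slow++,fast++
(s=1,f=2) a[fast]=0 → fast++
(s=1,f=3) a[fast]=7≠0 swap→a[1]=7 → slow++,fast++
(s=2,f=4) a[fast]=0 → fast++
(s=2,f=5) a[fast]=0 → fast++

[4, 7, 0, 0, 0, 0]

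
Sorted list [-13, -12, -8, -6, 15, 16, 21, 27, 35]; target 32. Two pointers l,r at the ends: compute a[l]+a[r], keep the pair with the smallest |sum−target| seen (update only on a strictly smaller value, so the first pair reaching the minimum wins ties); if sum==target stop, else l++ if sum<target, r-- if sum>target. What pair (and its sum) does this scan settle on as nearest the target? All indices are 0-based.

pair (15, 16) with sum 31 (|Δ|=1)

l=0 r=8: -13+35=22 d=10 *, l++
l=1 r=8: -12+35=23 d=9 *, l++
l=2 r=8: -8+35=27 d=5 *, l++
l=3 r=8: -6+35=29 d=3 *, l++
l=4 r=8: 15+35=50 d=18, r--
l=4 r=7: 15+27=42 d=10, r--
l=4 r=6: 15+21=36 d=4, r--
l=4 r=5: 15+16=31 d=1 *, l++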